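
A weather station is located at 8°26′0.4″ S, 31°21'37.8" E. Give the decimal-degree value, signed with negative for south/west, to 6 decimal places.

-8.433444, 31.360500

φ: 8 + 26/60 + 0.4/3600 = 8.4334444
hemisphere S, so the sign is −
Longitude: 31 + 21/60 + 37.8/3600 = 31.3605000
E → positive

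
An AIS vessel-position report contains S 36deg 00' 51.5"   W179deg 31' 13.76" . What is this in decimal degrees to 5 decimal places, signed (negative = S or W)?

Latitude: 0′ + 51.5″ = 0.85833′; 36 + 0.85833/60 = 36.014306
S → negative
Longitude: 179° + 31/60 + 13.76/3600 = 179 + 0.516667 + 0.003822 = 179.520489
hemisphere W, so the sign is −

-36.01431, -179.52049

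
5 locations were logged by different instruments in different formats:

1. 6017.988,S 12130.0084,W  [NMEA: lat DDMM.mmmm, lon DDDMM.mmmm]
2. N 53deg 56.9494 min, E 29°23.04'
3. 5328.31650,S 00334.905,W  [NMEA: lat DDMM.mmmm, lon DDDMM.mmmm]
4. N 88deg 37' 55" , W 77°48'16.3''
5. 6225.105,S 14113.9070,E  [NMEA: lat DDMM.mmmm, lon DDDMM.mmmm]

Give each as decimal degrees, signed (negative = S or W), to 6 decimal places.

1. -60.299800, -121.500140
2. 53.949157, 29.384000
3. -53.471942, -3.581750
4. 88.631944, -77.804528
5. -62.418417, 141.231783

Point 1:
  Lat: degrees = first 2 digits = 60, minutes = 17.988; 60 + 17.988/60 = 60.2998000
  hemisphere S, so the sign is −
  Lon: split at 3 digits → 121° and 30.0084′; 121 + 30.0084/60 = 121.5001400
  W → negative
Point 2:
  Latitude: 53 + 56.9494/60 = 53.9491567
  N → positive
  Longitude: 29 + 23.04/60 = 29.3840000
  E ⇒ keep positive
Point 3:
  Lat: degrees = first 2 digits = 53, minutes = 28.3165; 53 + 28.3165/60 = 53.4719417
  S → negative
  λ: split at 3 digits → 003° and 34.905′; 3 + 34.905/60 = 3.5817500
  W → negative
Point 4:
  Lat: 88 + 37/60 + 55/3600 = 88.6319444
  N ⇒ keep positive
  λ: 48′ + 16.3″ = 48.27167′; 77 + 48.27167/60 = 77.8045278
  W → negative
Point 5:
  Lat: degrees = first 2 digits = 62, minutes = 25.105; 62 + 25.105/60 = 62.4184167
  S → negative
  Lon: split at 3 digits → 141° and 13.907′; 141 + 13.907/60 = 141.2317833
  E ⇒ keep positive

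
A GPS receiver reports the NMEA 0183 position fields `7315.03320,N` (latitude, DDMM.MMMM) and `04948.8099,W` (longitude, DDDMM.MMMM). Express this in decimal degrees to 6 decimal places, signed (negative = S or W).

Lat: degrees = first 2 digits = 73, minutes = 15.0332; 73 + 15.0332/60 = 73.2505533
N ⇒ keep positive
λ: degrees = first 3 digits = 49, minutes = 48.8099; 49 + 48.8099/60 = 49.8134983
hemisphere W, so the sign is −

73.250553, -49.813498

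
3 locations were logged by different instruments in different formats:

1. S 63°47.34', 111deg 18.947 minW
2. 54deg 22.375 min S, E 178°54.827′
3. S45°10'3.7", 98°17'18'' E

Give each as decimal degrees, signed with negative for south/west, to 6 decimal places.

1. -63.789000, -111.315783
2. -54.372917, 178.913783
3. -45.167694, 98.288333

Point 1:
  Lat: 47.34′ = 0.789000°; total 63.7890000
  S → negative
  λ: 18.947′ = 0.315783°; total 111.3157833
  W ⇒ negate
Point 2:
  Lat: 22.375′ = 0.372917°; total 54.3729167
  hemisphere S, so the sign is −
  Longitude: 178 + 54.827/60 = 178.9137833
  E ⇒ keep positive
Point 3:
  φ: 10′ + 3.7″ = 10.06167′; 45 + 10.06167/60 = 45.1676944
  S ⇒ negate
  λ: 98° + 17/60 + 18/3600 = 98 + 0.283333 + 0.005000 = 98.2883333
  E → positive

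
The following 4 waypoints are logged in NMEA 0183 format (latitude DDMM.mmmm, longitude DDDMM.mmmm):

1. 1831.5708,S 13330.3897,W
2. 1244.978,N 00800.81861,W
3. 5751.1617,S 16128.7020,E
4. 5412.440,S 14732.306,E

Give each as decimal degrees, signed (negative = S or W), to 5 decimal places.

Point 1:
  Lat: degrees = first 2 digits = 18, minutes = 31.5708; 18 + 31.5708/60 = 18.526180
  S ⇒ negate
  Longitude: split at 3 digits → 133° and 30.3897′; 133 + 30.3897/60 = 133.506495
  W → negative
Point 2:
  φ: split at 2 digits → 12° and 44.978′; 12 + 44.978/60 = 12.749633
  N ⇒ keep positive
  Lon: split at 3 digits → 008° and 0.81861′; 8 + 0.81861/60 = 8.013644
  W ⇒ negate
Point 3:
  Lat: degrees = first 2 digits = 57, minutes = 51.1617; 57 + 51.1617/60 = 57.852695
  S → negative
  Lon: degrees = first 3 digits = 161, minutes = 28.702; 161 + 28.702/60 = 161.478367
  E → positive
Point 4:
  Lat: degrees = first 2 digits = 54, minutes = 12.44; 54 + 12.44/60 = 54.207333
  S ⇒ negate
  Longitude: degrees = first 3 digits = 147, minutes = 32.306; 147 + 32.306/60 = 147.538433
  E → positive

1. -18.52618, -133.50650
2. 12.74963, -8.01364
3. -57.85270, 161.47837
4. -54.20733, 147.53843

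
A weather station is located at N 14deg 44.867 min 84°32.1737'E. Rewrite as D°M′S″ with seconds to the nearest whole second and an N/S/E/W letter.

φ: fractional minutes 0.86700 × 60 = 52.02″
Longitude: fractional minutes 0.17370 × 60 = 10.42″

14°44′52″ N, 84°32′10″ E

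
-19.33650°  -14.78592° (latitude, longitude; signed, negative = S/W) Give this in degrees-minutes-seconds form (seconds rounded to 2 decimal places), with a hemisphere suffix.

19°20′11.40″ S, 14°47′9.31″ W

Latitude is negative → S; |value| = 19.336500
Latitude: 0.336500° → 20.19000′; 0.19000 × 60 = 11.4000″
Longitude is negative → W; |value| = 14.785920
Lon: 0.785920° → 47.15520′; 0.15520 × 60 = 9.3120″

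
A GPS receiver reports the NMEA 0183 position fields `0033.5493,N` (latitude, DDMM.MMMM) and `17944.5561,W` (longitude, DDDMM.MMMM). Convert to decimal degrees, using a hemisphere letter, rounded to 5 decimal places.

φ: degrees = first 2 digits = 0, minutes = 33.5493; 0 + 33.5493/60 = 0.559155
Longitude: degrees = first 3 digits = 179, minutes = 44.5561; 179 + 44.5561/60 = 179.742602

0.55916° N, 179.74260° W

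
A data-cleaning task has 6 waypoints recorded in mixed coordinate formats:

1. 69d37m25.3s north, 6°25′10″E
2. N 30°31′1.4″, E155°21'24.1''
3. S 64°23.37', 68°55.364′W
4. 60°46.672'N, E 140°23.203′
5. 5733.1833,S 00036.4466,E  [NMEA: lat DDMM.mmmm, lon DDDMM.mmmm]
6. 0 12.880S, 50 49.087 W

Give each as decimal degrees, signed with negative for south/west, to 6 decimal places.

Point 1:
  Lat: 69° + 37/60 + 25.3/3600 = 69 + 0.616667 + 0.007028 = 69.6236944
  N ⇒ keep positive
  λ: 6 + 25/60 + 10/3600 = 6.4194444
  E → positive
Point 2:
  Latitude: 30° + 31/60 + 1.4/3600 = 30 + 0.516667 + 0.000389 = 30.5170556
  N ⇒ keep positive
  Lon: 155 + 21/60 + 24.1/3600 = 155.3566944
  E ⇒ keep positive
Point 3:
  φ: 64 + 23.37/60 = 64.3895000
  S → negative
  λ: 68 + 55.364/60 = 68.9227333
  W ⇒ negate
Point 4:
  φ: 60 + 46.672/60 = 60.7778667
  N ⇒ keep positive
  Longitude: 140 + 23.203/60 = 140.3867167
  E → positive
Point 5:
  Latitude: split at 2 digits → 57° and 33.1833′; 57 + 33.1833/60 = 57.5530550
  S → negative
  λ: split at 3 digits → 000° and 36.4466′; 0 + 36.4466/60 = 0.6074433
  E → positive
Point 6:
  Latitude: 12.88′ = 0.214667°; total 0.2146667
  S → negative
  λ: 50 + 49.087/60 = 50.8181167
  W → negative

1. 69.623694, 6.419444
2. 30.517056, 155.356694
3. -64.389500, -68.922733
4. 60.777867, 140.386717
5. -57.553055, 0.607443
6. -0.214667, -50.818117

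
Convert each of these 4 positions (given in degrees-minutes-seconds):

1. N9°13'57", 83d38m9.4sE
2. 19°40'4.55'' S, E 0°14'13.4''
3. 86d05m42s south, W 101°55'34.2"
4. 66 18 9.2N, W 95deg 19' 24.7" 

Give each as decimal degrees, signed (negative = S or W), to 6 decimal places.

1. 9.232500, 83.635944
2. -19.667931, 0.237056
3. -86.095000, -101.926167
4. 66.302556, -95.323528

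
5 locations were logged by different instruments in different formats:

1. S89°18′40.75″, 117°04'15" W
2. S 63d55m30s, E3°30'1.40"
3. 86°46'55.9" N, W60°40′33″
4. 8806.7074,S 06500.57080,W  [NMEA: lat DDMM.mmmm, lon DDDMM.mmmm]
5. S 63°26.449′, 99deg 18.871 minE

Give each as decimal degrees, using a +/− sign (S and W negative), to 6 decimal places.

1. -89.311319, -117.070833
2. -63.925000, 3.500389
3. 86.782194, -60.675833
4. -88.111790, -65.009513
5. -63.440817, 99.314517

Point 1:
  Latitude: 18′ + 40.75″ = 18.67917′; 89 + 18.67917/60 = 89.3113194
  S ⇒ negate
  Lon: 117° + 4/60 + 15/3600 = 117 + 0.066667 + 0.004167 = 117.0708333
  W → negative
Point 2:
  φ: 63 + 55/60 + 30/3600 = 63.9250000
  hemisphere S, so the sign is −
  Longitude: 3 + 30/60 + 1.4/3600 = 3.5003889
  E → positive
Point 3:
  φ: 86° + 46/60 + 55.9/3600 = 86 + 0.766667 + 0.015528 = 86.7821944
  N ⇒ keep positive
  Lon: 60° + 40/60 + 33/3600 = 60 + 0.666667 + 0.009167 = 60.6758333
  hemisphere W, so the sign is −
Point 4:
  Latitude: degrees = first 2 digits = 88, minutes = 6.7074; 88 + 6.7074/60 = 88.1117900
  hemisphere S, so the sign is −
  Longitude: split at 3 digits → 065° and 0.5708′; 65 + 0.5708/60 = 65.0095133
  W → negative
Point 5:
  Lat: 63 + 26.449/60 = 63.4408167
  S → negative
  Lon: 99 + 18.871/60 = 99.3145167
  E ⇒ keep positive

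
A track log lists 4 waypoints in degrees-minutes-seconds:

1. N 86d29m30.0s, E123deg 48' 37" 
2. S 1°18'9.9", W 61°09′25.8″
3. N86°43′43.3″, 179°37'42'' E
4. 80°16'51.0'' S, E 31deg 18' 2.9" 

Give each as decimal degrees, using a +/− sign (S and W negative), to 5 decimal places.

1. 86.49167, 123.81028
2. -1.30275, -61.15717
3. 86.72869, 179.62833
4. -80.28083, 31.30081

Point 1:
  Lat: 29′ + 30″ = 29.50000′; 86 + 29.50000/60 = 86.491667
  N ⇒ keep positive
  Longitude: 48′ + 37″ = 48.61667′; 123 + 48.61667/60 = 123.810278
  E ⇒ keep positive
Point 2:
  φ: 1° + 18/60 + 9.9/3600 = 1 + 0.300000 + 0.002750 = 1.302750
  S ⇒ negate
  Lon: 61° + 9/60 + 25.8/3600 = 61 + 0.150000 + 0.007167 = 61.157167
  W ⇒ negate
Point 3:
  Lat: 43′ + 43.3″ = 43.72167′; 86 + 43.72167/60 = 86.728694
  N ⇒ keep positive
  λ: 179 + 37/60 + 42/3600 = 179.628333
  E ⇒ keep positive
Point 4:
  Lat: 80° + 16/60 + 51/3600 = 80 + 0.266667 + 0.014167 = 80.280833
  S → negative
  Longitude: 31 + 18/60 + 2.9/3600 = 31.300806
  E → positive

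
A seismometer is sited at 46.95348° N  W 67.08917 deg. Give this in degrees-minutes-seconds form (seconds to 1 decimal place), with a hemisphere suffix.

46°57′12.5″ N, 67°05′21.0″ W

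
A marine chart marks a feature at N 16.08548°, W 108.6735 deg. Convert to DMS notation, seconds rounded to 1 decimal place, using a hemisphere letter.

Lat: whole degrees 16; 5.12880′ → 5′ and 7.728″
Longitude: 0.673500° → 40.41000′; 0.41000 × 60 = 24.600″

16°05′7.7″ N, 108°40′24.6″ W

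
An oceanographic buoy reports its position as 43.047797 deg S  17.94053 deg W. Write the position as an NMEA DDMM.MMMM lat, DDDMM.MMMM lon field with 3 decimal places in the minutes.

4302.868,S / 01756.432,W

φ: fractional part 0.047797 → 2.86782 minutes
λ: minutes = (17.940530 − 17) × 60 = 56.43180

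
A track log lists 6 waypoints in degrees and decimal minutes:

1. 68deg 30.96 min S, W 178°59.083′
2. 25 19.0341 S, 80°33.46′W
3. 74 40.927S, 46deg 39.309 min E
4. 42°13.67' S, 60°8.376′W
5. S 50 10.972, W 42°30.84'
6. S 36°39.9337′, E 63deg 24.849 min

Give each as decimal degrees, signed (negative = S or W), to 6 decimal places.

Point 1:
  φ: 68 + 30.96/60 = 68.5160000
  S → negative
  Lon: 59.083′ = 0.984717°; total 178.9847167
  W → negative
Point 2:
  Latitude: 19.0341′ = 0.317235°; total 25.3172350
  S → negative
  λ: 33.46′ = 0.557667°; total 80.5576667
  W → negative
Point 3:
  Latitude: 74 + 40.927/60 = 74.6821167
  S → negative
  Lon: 39.309′ = 0.655150°; total 46.6551500
  E ⇒ keep positive
Point 4:
  Latitude: 13.67′ = 0.227833°; total 42.2278333
  S ⇒ negate
  Lon: 8.376′ = 0.139600°; total 60.1396000
  W → negative
Point 5:
  Latitude: 50 + 10.972/60 = 50.1828667
  S ⇒ negate
  Lon: 30.84′ = 0.514000°; total 42.5140000
  W ⇒ negate
Point 6:
  φ: 36 + 39.9337/60 = 36.6655617
  S ⇒ negate
  Lon: 63 + 24.849/60 = 63.4141500
  E ⇒ keep positive

1. -68.516000, -178.984717
2. -25.317235, -80.557667
3. -74.682117, 46.655150
4. -42.227833, -60.139600
5. -50.182867, -42.514000
6. -36.665562, 63.414150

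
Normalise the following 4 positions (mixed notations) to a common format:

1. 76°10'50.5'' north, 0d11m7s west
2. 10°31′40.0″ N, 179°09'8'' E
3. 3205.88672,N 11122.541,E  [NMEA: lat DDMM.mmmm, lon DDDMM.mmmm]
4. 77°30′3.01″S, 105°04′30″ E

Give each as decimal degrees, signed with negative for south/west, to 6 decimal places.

Point 1:
  φ: 10′ + 50.5″ = 10.84167′; 76 + 10.84167/60 = 76.1806944
  N ⇒ keep positive
  λ: 11′ + 7″ = 11.11667′; 0 + 11.11667/60 = 0.1852778
  W ⇒ negate
Point 2:
  Latitude: 31′ + 40″ = 31.66667′; 10 + 31.66667/60 = 10.5277778
  N → positive
  Lon: 179 + 9/60 + 8/3600 = 179.1522222
  E ⇒ keep positive
Point 3:
  φ: split at 2 digits → 32° and 5.88672′; 32 + 5.88672/60 = 32.0981120
  N → positive
  λ: split at 3 digits → 111° and 22.541′; 111 + 22.541/60 = 111.3756833
  E ⇒ keep positive
Point 4:
  Latitude: 77 + 30/60 + 3.01/3600 = 77.5008361
  S ⇒ negate
  Lon: 105° + 4/60 + 30/3600 = 105 + 0.066667 + 0.008333 = 105.0750000
  E ⇒ keep positive

1. 76.180694, -0.185278
2. 10.527778, 179.152222
3. 32.098112, 111.375683
4. -77.500836, 105.075000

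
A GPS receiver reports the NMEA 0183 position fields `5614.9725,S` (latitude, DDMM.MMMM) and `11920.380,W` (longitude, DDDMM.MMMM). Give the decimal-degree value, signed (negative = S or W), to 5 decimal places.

Latitude: split at 2 digits → 56° and 14.9725′; 56 + 14.9725/60 = 56.249542
hemisphere S, so the sign is −
Lon: degrees = first 3 digits = 119, minutes = 20.38; 119 + 20.38/60 = 119.339667
hemisphere W, so the sign is −

-56.24954, -119.33967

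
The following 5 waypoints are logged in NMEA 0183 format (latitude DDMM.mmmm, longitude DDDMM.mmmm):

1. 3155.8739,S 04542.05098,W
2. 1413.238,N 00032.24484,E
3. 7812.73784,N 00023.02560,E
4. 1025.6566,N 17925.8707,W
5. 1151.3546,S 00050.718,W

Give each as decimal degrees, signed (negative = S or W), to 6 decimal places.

1. -31.931232, -45.700850
2. 14.220633, 0.537414
3. 78.212297, 0.383760
4. 10.427610, -179.431178
5. -11.855910, -0.845300

Point 1:
  Lat: split at 2 digits → 31° and 55.8739′; 31 + 55.8739/60 = 31.9312317
  hemisphere S, so the sign is −
  Lon: split at 3 digits → 045° and 42.05098′; 45 + 42.05098/60 = 45.7008497
  W → negative
Point 2:
  Latitude: split at 2 digits → 14° and 13.238′; 14 + 13.238/60 = 14.2206333
  N → positive
  Lon: degrees = first 3 digits = 0, minutes = 32.24484; 0 + 32.24484/60 = 0.5374140
  E → positive
Point 3:
  Lat: split at 2 digits → 78° and 12.73784′; 78 + 12.73784/60 = 78.2122973
  N → positive
  λ: split at 3 digits → 000° and 23.0256′; 0 + 23.0256/60 = 0.3837600
  E → positive
Point 4:
  Latitude: split at 2 digits → 10° and 25.6566′; 10 + 25.6566/60 = 10.4276100
  N → positive
  Longitude: split at 3 digits → 179° and 25.8707′; 179 + 25.8707/60 = 179.4311783
  W → negative
Point 5:
  Latitude: split at 2 digits → 11° and 51.3546′; 11 + 51.3546/60 = 11.8559100
  hemisphere S, so the sign is −
  λ: degrees = first 3 digits = 0, minutes = 50.718; 0 + 50.718/60 = 0.8453000
  hemisphere W, so the sign is −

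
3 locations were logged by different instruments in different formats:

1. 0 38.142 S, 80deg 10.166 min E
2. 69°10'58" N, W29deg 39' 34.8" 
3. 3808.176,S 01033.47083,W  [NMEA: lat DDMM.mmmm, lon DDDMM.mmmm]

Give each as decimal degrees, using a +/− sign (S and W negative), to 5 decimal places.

1. -0.63570, 80.16943
2. 69.18278, -29.65967
3. -38.13627, -10.55785

Point 1:
  Lat: 38.142′ = 0.635700°; total 0.635700
  hemisphere S, so the sign is −
  Longitude: 80 + 10.166/60 = 80.169433
  E ⇒ keep positive
Point 2:
  Latitude: 69 + 10/60 + 58/3600 = 69.182778
  N ⇒ keep positive
  Longitude: 29° + 39/60 + 34.8/3600 = 29 + 0.650000 + 0.009667 = 29.659667
  W ⇒ negate
Point 3:
  Latitude: degrees = first 2 digits = 38, minutes = 8.176; 38 + 8.176/60 = 38.136267
  S → negative
  λ: degrees = first 3 digits = 10, minutes = 33.47083; 10 + 33.47083/60 = 10.557847
  hemisphere W, so the sign is −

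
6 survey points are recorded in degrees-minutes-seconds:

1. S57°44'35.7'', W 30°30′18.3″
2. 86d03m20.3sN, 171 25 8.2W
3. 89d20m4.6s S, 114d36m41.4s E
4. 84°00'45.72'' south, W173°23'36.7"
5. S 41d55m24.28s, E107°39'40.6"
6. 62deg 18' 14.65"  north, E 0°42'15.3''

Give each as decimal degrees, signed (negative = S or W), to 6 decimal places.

Point 1:
  φ: 44′ + 35.7″ = 44.59500′; 57 + 44.59500/60 = 57.7432500
  hemisphere S, so the sign is −
  Lon: 30′ + 18.3″ = 30.30500′; 30 + 30.30500/60 = 30.5050833
  W ⇒ negate
Point 2:
  Lat: 3′ + 20.3″ = 3.33833′; 86 + 3.33833/60 = 86.0556389
  N ⇒ keep positive
  Lon: 171° + 25/60 + 8.2/3600 = 171 + 0.416667 + 0.002278 = 171.4189444
  hemisphere W, so the sign is −
Point 3:
  Lat: 20′ + 4.6″ = 20.07667′; 89 + 20.07667/60 = 89.3346111
  S → negative
  Longitude: 114° + 36/60 + 41.4/3600 = 114 + 0.600000 + 0.011500 = 114.6115000
  E ⇒ keep positive
Point 4:
  φ: 84 + 0/60 + 45.72/3600 = 84.0127000
  hemisphere S, so the sign is −
  Longitude: 23′ + 36.7″ = 23.61167′; 173 + 23.61167/60 = 173.3935278
  W ⇒ negate
Point 5:
  Latitude: 41 + 55/60 + 24.28/3600 = 41.9234111
  S → negative
  Longitude: 39′ + 40.6″ = 39.67667′; 107 + 39.67667/60 = 107.6612778
  E → positive
Point 6:
  φ: 18′ + 14.65″ = 18.24417′; 62 + 18.24417/60 = 62.3040694
  N → positive
  Lon: 42′ + 15.3″ = 42.25500′; 0 + 42.25500/60 = 0.7042500
  E → positive

1. -57.743250, -30.505083
2. 86.055639, -171.418944
3. -89.334611, 114.611500
4. -84.012700, -173.393528
5. -41.923411, 107.661278
6. 62.304069, 0.704250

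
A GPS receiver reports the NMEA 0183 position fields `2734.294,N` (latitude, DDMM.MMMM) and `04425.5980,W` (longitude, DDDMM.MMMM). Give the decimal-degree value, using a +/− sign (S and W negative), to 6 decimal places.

27.571567, -44.426633

Latitude: degrees = first 2 digits = 27, minutes = 34.294; 27 + 34.294/60 = 27.5715667
N → positive
λ: split at 3 digits → 044° and 25.598′; 44 + 25.598/60 = 44.4266333
W ⇒ negate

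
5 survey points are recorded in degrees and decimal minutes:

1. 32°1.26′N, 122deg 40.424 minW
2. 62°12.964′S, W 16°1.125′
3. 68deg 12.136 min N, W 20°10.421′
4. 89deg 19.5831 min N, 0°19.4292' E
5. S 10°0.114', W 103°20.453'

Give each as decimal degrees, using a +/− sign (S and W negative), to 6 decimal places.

Point 1:
  Latitude: 1.26′ = 0.021000°; total 32.0210000
  N → positive
  λ: 40.424′ = 0.673733°; total 122.6737333
  hemisphere W, so the sign is −
Point 2:
  Lat: 12.964′ = 0.216067°; total 62.2160667
  S ⇒ negate
  Lon: 16 + 1.125/60 = 16.0187500
  W ⇒ negate
Point 3:
  φ: 68 + 12.136/60 = 68.2022667
  N → positive
  Lon: 20 + 10.421/60 = 20.1736833
  W → negative
Point 4:
  φ: 89 + 19.5831/60 = 89.3263850
  N → positive
  Longitude: 0 + 19.4292/60 = 0.3238200
  E ⇒ keep positive
Point 5:
  φ: 10 + 0.114/60 = 10.0019000
  hemisphere S, so the sign is −
  Lon: 103 + 20.453/60 = 103.3408833
  W ⇒ negate

1. 32.021000, -122.673733
2. -62.216067, -16.018750
3. 68.202267, -20.173683
4. 89.326385, 0.323820
5. -10.001900, -103.340883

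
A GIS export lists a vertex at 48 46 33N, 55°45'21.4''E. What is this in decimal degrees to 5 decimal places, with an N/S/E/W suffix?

Lat: 48 + 46/60 + 33/3600 = 48.775833
Lon: 55 + 45/60 + 21.4/3600 = 55.755944

48.77583° N, 55.75594° E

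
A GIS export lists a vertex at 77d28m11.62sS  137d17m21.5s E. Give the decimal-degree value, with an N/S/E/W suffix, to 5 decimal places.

77.46989° S, 137.28931° E

Latitude: 77° + 28/60 + 11.62/3600 = 77 + 0.466667 + 0.003228 = 77.469894
λ: 137 + 17/60 + 21.5/3600 = 137.289306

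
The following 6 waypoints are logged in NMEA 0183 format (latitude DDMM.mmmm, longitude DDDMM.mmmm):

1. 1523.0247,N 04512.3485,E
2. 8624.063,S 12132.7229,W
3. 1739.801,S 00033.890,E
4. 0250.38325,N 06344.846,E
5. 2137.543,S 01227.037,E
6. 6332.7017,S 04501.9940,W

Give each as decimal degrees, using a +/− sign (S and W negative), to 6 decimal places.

Point 1:
  Lat: degrees = first 2 digits = 15, minutes = 23.0247; 15 + 23.0247/60 = 15.3837450
  N ⇒ keep positive
  λ: degrees = first 3 digits = 45, minutes = 12.3485; 45 + 12.3485/60 = 45.2058083
  E ⇒ keep positive
Point 2:
  φ: split at 2 digits → 86° and 24.063′; 86 + 24.063/60 = 86.4010500
  S ⇒ negate
  λ: split at 3 digits → 121° and 32.7229′; 121 + 32.7229/60 = 121.5453817
  hemisphere W, so the sign is −
Point 3:
  φ: degrees = first 2 digits = 17, minutes = 39.801; 17 + 39.801/60 = 17.6633500
  S → negative
  Lon: split at 3 digits → 000° and 33.89′; 0 + 33.89/60 = 0.5648333
  E → positive
Point 4:
  Latitude: split at 2 digits → 02° and 50.38325′; 2 + 50.38325/60 = 2.8397208
  N ⇒ keep positive
  Longitude: split at 3 digits → 063° and 44.846′; 63 + 44.846/60 = 63.7474333
  E → positive
Point 5:
  Latitude: degrees = first 2 digits = 21, minutes = 37.543; 21 + 37.543/60 = 21.6257167
  hemisphere S, so the sign is −
  Lon: degrees = first 3 digits = 12, minutes = 27.037; 12 + 27.037/60 = 12.4506167
  E → positive
Point 6:
  Lat: degrees = first 2 digits = 63, minutes = 32.7017; 63 + 32.7017/60 = 63.5450283
  S ⇒ negate
  Longitude: degrees = first 3 digits = 45, minutes = 1.994; 45 + 1.994/60 = 45.0332333
  hemisphere W, so the sign is −

1. 15.383745, 45.205808
2. -86.401050, -121.545382
3. -17.663350, 0.564833
4. 2.839721, 63.747433
5. -21.625717, 12.450617
6. -63.545028, -45.033233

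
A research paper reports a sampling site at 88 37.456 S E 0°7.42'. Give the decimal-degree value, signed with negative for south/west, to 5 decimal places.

-88.62427, 0.12367

Latitude: 88 + 37.456/60 = 88.624267
S → negative
Longitude: 7.42′ = 0.123667°; total 0.123667
E → positive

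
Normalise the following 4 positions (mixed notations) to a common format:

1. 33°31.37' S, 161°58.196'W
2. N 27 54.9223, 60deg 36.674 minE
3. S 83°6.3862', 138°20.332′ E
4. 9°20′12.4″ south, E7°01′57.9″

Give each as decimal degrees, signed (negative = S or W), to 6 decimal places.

Point 1:
  Lat: 33 + 31.37/60 = 33.5228333
  hemisphere S, so the sign is −
  λ: 161 + 58.196/60 = 161.9699333
  W ⇒ negate
Point 2:
  Latitude: 54.9223′ = 0.915372°; total 27.9153717
  N → positive
  Lon: 60 + 36.674/60 = 60.6112333
  E → positive
Point 3:
  Latitude: 6.3862′ = 0.106437°; total 83.1064367
  S → negative
  λ: 138 + 20.332/60 = 138.3388667
  E ⇒ keep positive
Point 4:
  φ: 9° + 20/60 + 12.4/3600 = 9 + 0.333333 + 0.003444 = 9.3367778
  S → negative
  Longitude: 1′ + 57.9″ = 1.96500′; 7 + 1.96500/60 = 7.0327500
  E → positive

1. -33.522833, -161.969933
2. 27.915372, 60.611233
3. -83.106437, 138.338867
4. -9.336778, 7.032750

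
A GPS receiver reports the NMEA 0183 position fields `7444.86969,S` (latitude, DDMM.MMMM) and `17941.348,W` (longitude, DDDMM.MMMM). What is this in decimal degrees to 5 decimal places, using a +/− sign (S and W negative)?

-74.74783, -179.68913

Lat: degrees = first 2 digits = 74, minutes = 44.86969; 74 + 44.86969/60 = 74.747828
hemisphere S, so the sign is −
Longitude: degrees = first 3 digits = 179, minutes = 41.348; 179 + 41.348/60 = 179.689133
W ⇒ negate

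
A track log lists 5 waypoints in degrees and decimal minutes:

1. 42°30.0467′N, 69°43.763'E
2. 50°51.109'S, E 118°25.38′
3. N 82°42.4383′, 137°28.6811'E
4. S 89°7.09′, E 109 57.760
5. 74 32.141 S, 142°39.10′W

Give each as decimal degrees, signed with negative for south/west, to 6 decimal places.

1. 42.500778, 69.729383
2. -50.851817, 118.423000
3. 82.707305, 137.478018
4. -89.118167, 109.962667
5. -74.535683, -142.651667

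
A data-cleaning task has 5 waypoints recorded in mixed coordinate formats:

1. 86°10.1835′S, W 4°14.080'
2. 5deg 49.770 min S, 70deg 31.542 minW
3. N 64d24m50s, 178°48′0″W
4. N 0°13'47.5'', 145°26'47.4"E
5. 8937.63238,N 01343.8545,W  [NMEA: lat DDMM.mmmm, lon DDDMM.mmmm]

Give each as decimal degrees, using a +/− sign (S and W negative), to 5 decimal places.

1. -86.16973, -4.23467
2. -5.82950, -70.52570
3. 64.41389, -178.80000
4. 0.22986, 145.44650
5. 89.62721, -13.73091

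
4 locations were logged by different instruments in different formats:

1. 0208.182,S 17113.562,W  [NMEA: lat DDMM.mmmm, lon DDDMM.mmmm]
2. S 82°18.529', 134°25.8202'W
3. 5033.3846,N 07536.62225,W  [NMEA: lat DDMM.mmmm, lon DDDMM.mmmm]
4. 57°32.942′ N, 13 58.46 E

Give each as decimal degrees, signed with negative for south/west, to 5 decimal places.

1. -2.13637, -171.22603
2. -82.30882, -134.43034
3. 50.55641, -75.61037
4. 57.54903, 13.97433

Point 1:
  Lat: split at 2 digits → 02° and 8.182′; 2 + 8.182/60 = 2.136367
  S → negative
  λ: split at 3 digits → 171° and 13.562′; 171 + 13.562/60 = 171.226033
  W → negative
Point 2:
  φ: 18.529′ = 0.308817°; total 82.308817
  hemisphere S, so the sign is −
  Lon: 134 + 25.8202/60 = 134.430337
  hemisphere W, so the sign is −
Point 3:
  Latitude: degrees = first 2 digits = 50, minutes = 33.3846; 50 + 33.3846/60 = 50.556410
  N ⇒ keep positive
  λ: degrees = first 3 digits = 75, minutes = 36.62225; 75 + 36.62225/60 = 75.610371
  hemisphere W, so the sign is −
Point 4:
  φ: 57 + 32.942/60 = 57.549033
  N → positive
  Longitude: 13 + 58.46/60 = 13.974333
  E ⇒ keep positive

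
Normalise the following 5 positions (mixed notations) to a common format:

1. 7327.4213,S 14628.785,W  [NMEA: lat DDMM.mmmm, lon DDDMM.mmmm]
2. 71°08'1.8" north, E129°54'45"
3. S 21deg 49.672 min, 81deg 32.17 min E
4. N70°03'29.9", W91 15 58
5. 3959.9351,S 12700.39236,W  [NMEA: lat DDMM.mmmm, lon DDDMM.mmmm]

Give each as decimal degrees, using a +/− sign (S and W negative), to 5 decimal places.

1. -73.45702, -146.47975
2. 71.13383, 129.91250
3. -21.82787, 81.53617
4. 70.05831, -91.26611
5. -39.99892, -127.00654

Point 1:
  Latitude: degrees = first 2 digits = 73, minutes = 27.4213; 73 + 27.4213/60 = 73.457022
  S → negative
  λ: split at 3 digits → 146° and 28.785′; 146 + 28.785/60 = 146.479750
  W ⇒ negate
Point 2:
  Latitude: 8′ + 1.8″ = 8.03000′; 71 + 8.03000/60 = 71.133833
  N → positive
  Longitude: 129° + 54/60 + 45/3600 = 129 + 0.900000 + 0.012500 = 129.912500
  E → positive
Point 3:
  Lat: 21 + 49.672/60 = 21.827867
  S ⇒ negate
  Lon: 32.17′ = 0.536167°; total 81.536167
  E → positive
Point 4:
  Lat: 70 + 3/60 + 29.9/3600 = 70.058306
  N → positive
  Longitude: 91 + 15/60 + 58/3600 = 91.266111
  hemisphere W, so the sign is −
Point 5:
  φ: split at 2 digits → 39° and 59.9351′; 39 + 59.9351/60 = 39.998918
  S → negative
  Lon: split at 3 digits → 127° and 0.39236′; 127 + 0.39236/60 = 127.006539
  hemisphere W, so the sign is −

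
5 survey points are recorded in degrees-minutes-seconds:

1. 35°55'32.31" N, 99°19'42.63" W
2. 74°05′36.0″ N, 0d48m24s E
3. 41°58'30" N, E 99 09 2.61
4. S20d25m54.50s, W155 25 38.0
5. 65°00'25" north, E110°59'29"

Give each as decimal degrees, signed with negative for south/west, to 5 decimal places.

1. 35.92564, -99.32851
2. 74.09333, 0.80667
3. 41.97500, 99.15073
4. -20.43181, -155.42722
5. 65.00694, 110.99139

Point 1:
  Lat: 35° + 55/60 + 32.31/3600 = 35 + 0.916667 + 0.008975 = 35.925642
  N ⇒ keep positive
  Lon: 99° + 19/60 + 42.63/3600 = 99 + 0.316667 + 0.011842 = 99.328508
  hemisphere W, so the sign is −
Point 2:
  Lat: 5′ + 36″ = 5.60000′; 74 + 5.60000/60 = 74.093333
  N ⇒ keep positive
  Lon: 48′ + 24″ = 48.40000′; 0 + 48.40000/60 = 0.806667
  E ⇒ keep positive
Point 3:
  φ: 41° + 58/60 + 30/3600 = 41 + 0.966667 + 0.008333 = 41.975000
  N → positive
  Longitude: 9′ + 2.61″ = 9.04350′; 99 + 9.04350/60 = 99.150725
  E → positive
Point 4:
  Latitude: 20 + 25/60 + 54.5/3600 = 20.431806
  S ⇒ negate
  Longitude: 155° + 25/60 + 38/3600 = 155 + 0.416667 + 0.010556 = 155.427222
  W ⇒ negate
Point 5:
  φ: 65° + 0/60 + 25/3600 = 65 + 0.000000 + 0.006944 = 65.006944
  N ⇒ keep positive
  Longitude: 59′ + 29″ = 59.48333′; 110 + 59.48333/60 = 110.991389
  E ⇒ keep positive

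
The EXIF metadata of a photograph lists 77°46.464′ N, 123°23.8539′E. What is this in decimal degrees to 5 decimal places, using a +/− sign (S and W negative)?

77.77440, 123.39757

Latitude: 77 + 46.464/60 = 77.774400
N → positive
Lon: 123 + 23.8539/60 = 123.397565
E ⇒ keep positive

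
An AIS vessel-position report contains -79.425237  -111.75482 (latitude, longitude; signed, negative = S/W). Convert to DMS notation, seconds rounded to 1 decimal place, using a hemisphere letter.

79°25′30.9″ S, 111°45′17.4″ W

Latitude is negative → S; |value| = 79.425237
φ: whole degrees 79; 25.51422′ → 25′ and 30.853″
Longitude is negative → W; |value| = 111.754820
Lon: 0.754820 × 60 = 45.28920′ → 45′, remainder × 60 = 17.352″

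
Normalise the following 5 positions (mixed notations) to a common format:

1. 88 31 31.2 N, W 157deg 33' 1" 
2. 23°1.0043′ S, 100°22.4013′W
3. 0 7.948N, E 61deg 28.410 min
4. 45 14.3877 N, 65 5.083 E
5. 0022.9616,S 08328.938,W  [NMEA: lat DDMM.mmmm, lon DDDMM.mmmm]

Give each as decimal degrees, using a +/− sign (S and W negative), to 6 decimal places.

1. 88.525333, -157.550278
2. -23.016738, -100.373355
3. 0.132467, 61.473500
4. 45.239795, 65.084717
5. -0.382693, -83.482300

Point 1:
  φ: 31′ + 31.2″ = 31.52000′; 88 + 31.52000/60 = 88.5253333
  N → positive
  λ: 33′ + 1″ = 33.01667′; 157 + 33.01667/60 = 157.5502778
  W → negative
Point 2:
  Latitude: 1.0043′ = 0.016738°; total 23.0167383
  S → negative
  λ: 22.4013′ = 0.373355°; total 100.3733550
  hemisphere W, so the sign is −
Point 3:
  Lat: 7.948′ = 0.132467°; total 0.1324667
  N → positive
  Longitude: 28.41′ = 0.473500°; total 61.4735000
  E ⇒ keep positive
Point 4:
  Latitude: 14.3877′ = 0.239795°; total 45.2397950
  N ⇒ keep positive
  Lon: 65 + 5.083/60 = 65.0847167
  E ⇒ keep positive
Point 5:
  φ: degrees = first 2 digits = 0, minutes = 22.9616; 0 + 22.9616/60 = 0.3826933
  hemisphere S, so the sign is −
  λ: split at 3 digits → 083° and 28.938′; 83 + 28.938/60 = 83.4823000
  W → negative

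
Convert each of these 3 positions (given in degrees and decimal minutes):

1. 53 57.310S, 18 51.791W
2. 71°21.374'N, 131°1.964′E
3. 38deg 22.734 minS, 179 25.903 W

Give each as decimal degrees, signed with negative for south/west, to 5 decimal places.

Point 1:
  Latitude: 53 + 57.31/60 = 53.955167
  S → negative
  Longitude: 51.791′ = 0.863183°; total 18.863183
  W → negative
Point 2:
  Lat: 71 + 21.374/60 = 71.356233
  N → positive
  Lon: 131 + 1.964/60 = 131.032733
  E ⇒ keep positive
Point 3:
  φ: 38 + 22.734/60 = 38.378900
  S ⇒ negate
  Lon: 25.903′ = 0.431717°; total 179.431717
  hemisphere W, so the sign is −

1. -53.95517, -18.86318
2. 71.35623, 131.03273
3. -38.37890, -179.43172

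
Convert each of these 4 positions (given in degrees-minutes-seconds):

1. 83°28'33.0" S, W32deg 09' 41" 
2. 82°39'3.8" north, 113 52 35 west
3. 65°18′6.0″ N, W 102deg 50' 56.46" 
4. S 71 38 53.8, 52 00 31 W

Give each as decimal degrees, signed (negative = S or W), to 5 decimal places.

1. -83.47583, -32.16139
2. 82.65106, -113.87639
3. 65.30167, -102.84902
4. -71.64828, -52.00861

Point 1:
  φ: 28′ + 33″ = 28.55000′; 83 + 28.55000/60 = 83.475833
  S → negative
  λ: 32° + 9/60 + 41/3600 = 32 + 0.150000 + 0.011389 = 32.161389
  hemisphere W, so the sign is −
Point 2:
  Latitude: 82° + 39/60 + 3.8/3600 = 82 + 0.650000 + 0.001056 = 82.651056
  N ⇒ keep positive
  Lon: 113° + 52/60 + 35/3600 = 113 + 0.866667 + 0.009722 = 113.876389
  W → negative
Point 3:
  Latitude: 18′ + 6″ = 18.10000′; 65 + 18.10000/60 = 65.301667
  N → positive
  Longitude: 102° + 50/60 + 56.46/3600 = 102 + 0.833333 + 0.015683 = 102.849017
  W ⇒ negate
Point 4:
  φ: 71° + 38/60 + 53.8/3600 = 71 + 0.633333 + 0.014944 = 71.648278
  S ⇒ negate
  Lon: 0′ + 31″ = 0.51667′; 52 + 0.51667/60 = 52.008611
  W ⇒ negate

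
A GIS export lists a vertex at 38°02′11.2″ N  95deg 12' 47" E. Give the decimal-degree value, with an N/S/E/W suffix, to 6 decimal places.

φ: 38° + 2/60 + 11.2/3600 = 38 + 0.033333 + 0.003111 = 38.0364444
Longitude: 95 + 12/60 + 47/3600 = 95.2130556

38.036444° N, 95.213056° E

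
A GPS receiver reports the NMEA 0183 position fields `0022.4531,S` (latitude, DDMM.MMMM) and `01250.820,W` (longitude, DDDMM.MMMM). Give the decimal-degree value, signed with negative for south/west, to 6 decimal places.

Lat: degrees = first 2 digits = 0, minutes = 22.4531; 0 + 22.4531/60 = 0.3742183
hemisphere S, so the sign is −
Longitude: degrees = first 3 digits = 12, minutes = 50.82; 12 + 50.82/60 = 12.8470000
hemisphere W, so the sign is −

-0.374218, -12.847000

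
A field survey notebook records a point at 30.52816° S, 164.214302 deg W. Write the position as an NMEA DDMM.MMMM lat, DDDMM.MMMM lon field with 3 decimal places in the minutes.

3031.690,S / 16412.858,W

Lat: minutes = (30.528160 − 30) × 60 = 31.68960
Longitude: 164° + 0.214302 × 60 = 164° 12.85812′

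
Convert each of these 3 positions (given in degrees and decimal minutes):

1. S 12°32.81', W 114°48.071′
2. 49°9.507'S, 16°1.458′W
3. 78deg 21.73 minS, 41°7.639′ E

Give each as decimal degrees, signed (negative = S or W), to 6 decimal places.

1. -12.546833, -114.801183
2. -49.158450, -16.024300
3. -78.362167, 41.127317

Point 1:
  φ: 12 + 32.81/60 = 12.5468333
  S ⇒ negate
  Lon: 48.071′ = 0.801183°; total 114.8011833
  W → negative
Point 2:
  Latitude: 49 + 9.507/60 = 49.1584500
  hemisphere S, so the sign is −
  Lon: 16 + 1.458/60 = 16.0243000
  W → negative
Point 3:
  φ: 78 + 21.73/60 = 78.3621667
  S ⇒ negate
  Longitude: 7.639′ = 0.127317°; total 41.1273167
  E ⇒ keep positive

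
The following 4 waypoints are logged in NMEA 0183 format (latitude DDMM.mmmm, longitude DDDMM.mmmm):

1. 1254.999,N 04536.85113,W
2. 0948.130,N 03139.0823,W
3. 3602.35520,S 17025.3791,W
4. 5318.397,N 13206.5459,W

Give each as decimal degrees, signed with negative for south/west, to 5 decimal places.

Point 1:
  Latitude: degrees = first 2 digits = 12, minutes = 54.999; 12 + 54.999/60 = 12.916650
  N ⇒ keep positive
  Lon: degrees = first 3 digits = 45, minutes = 36.85113; 45 + 36.85113/60 = 45.614186
  W → negative
Point 2:
  Lat: split at 2 digits → 09° and 48.13′; 9 + 48.13/60 = 9.802167
  N → positive
  Lon: degrees = first 3 digits = 31, minutes = 39.0823; 31 + 39.0823/60 = 31.651372
  W → negative
Point 3:
  φ: degrees = first 2 digits = 36, minutes = 2.3552; 36 + 2.3552/60 = 36.039253
  S → negative
  Lon: split at 3 digits → 170° and 25.3791′; 170 + 25.3791/60 = 170.422985
  W ⇒ negate
Point 4:
  Lat: split at 2 digits → 53° and 18.397′; 53 + 18.397/60 = 53.306617
  N ⇒ keep positive
  λ: split at 3 digits → 132° and 6.5459′; 132 + 6.5459/60 = 132.109098
  W ⇒ negate

1. 12.91665, -45.61419
2. 9.80217, -31.65137
3. -36.03925, -170.42299
4. 53.30662, -132.10910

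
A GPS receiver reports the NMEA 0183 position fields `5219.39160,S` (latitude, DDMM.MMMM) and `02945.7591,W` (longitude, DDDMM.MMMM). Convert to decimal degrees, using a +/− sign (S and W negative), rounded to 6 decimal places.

-52.323193, -29.762652

Latitude: split at 2 digits → 52° and 19.3916′; 52 + 19.3916/60 = 52.3231933
S ⇒ negate
Longitude: split at 3 digits → 029° and 45.7591′; 29 + 45.7591/60 = 29.7626517
W ⇒ negate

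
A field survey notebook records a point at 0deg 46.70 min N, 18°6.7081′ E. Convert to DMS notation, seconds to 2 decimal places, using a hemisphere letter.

0°46′42.00″ N, 18°06′42.49″ E

Lat: 46.70000′ → 46′ and 0.70000 × 60 = 42.0000″
λ: fractional minutes 0.70810 × 60 = 42.4860″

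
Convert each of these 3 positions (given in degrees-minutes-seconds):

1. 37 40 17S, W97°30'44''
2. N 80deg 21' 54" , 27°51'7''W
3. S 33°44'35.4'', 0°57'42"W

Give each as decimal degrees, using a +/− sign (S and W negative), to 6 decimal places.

1. -37.671389, -97.512222
2. 80.365000, -27.851944
3. -33.743167, -0.961667

Point 1:
  φ: 37 + 40/60 + 17/3600 = 37.6713889
  S ⇒ negate
  λ: 97° + 30/60 + 44/3600 = 97 + 0.500000 + 0.012222 = 97.5122222
  hemisphere W, so the sign is −
Point 2:
  φ: 80 + 21/60 + 54/3600 = 80.3650000
  N → positive
  Lon: 51′ + 7″ = 51.11667′; 27 + 51.11667/60 = 27.8519444
  W → negative
Point 3:
  Lat: 33 + 44/60 + 35.4/3600 = 33.7431667
  S ⇒ negate
  Lon: 57′ + 42″ = 57.70000′; 0 + 57.70000/60 = 0.9616667
  hemisphere W, so the sign is −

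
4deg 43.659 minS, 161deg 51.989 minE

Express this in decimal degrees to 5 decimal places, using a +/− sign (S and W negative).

-4.72765, 161.86648

φ: 4 + 43.659/60 = 4.727650
S ⇒ negate
Longitude: 161 + 51.989/60 = 161.866483
E → positive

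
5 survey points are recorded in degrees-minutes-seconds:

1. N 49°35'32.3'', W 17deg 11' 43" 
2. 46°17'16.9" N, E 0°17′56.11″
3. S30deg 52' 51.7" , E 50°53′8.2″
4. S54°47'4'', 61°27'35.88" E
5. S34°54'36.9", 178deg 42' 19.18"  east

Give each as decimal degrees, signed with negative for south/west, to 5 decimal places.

1. 49.59231, -17.19528
2. 46.28803, 0.29892
3. -30.88103, 50.88561
4. -54.78444, 61.45997
5. -34.91025, 178.70533

Point 1:
  Lat: 49 + 35/60 + 32.3/3600 = 49.592306
  N ⇒ keep positive
  Longitude: 17° + 11/60 + 43/3600 = 17 + 0.183333 + 0.011944 = 17.195278
  W ⇒ negate
Point 2:
  Latitude: 46 + 17/60 + 16.9/3600 = 46.288028
  N → positive
  Lon: 17′ + 56.11″ = 17.93517′; 0 + 17.93517/60 = 0.298919
  E → positive
Point 3:
  Lat: 52′ + 51.7″ = 52.86167′; 30 + 52.86167/60 = 30.881028
  hemisphere S, so the sign is −
  Lon: 53′ + 8.2″ = 53.13667′; 50 + 53.13667/60 = 50.885611
  E → positive
Point 4:
  φ: 54° + 47/60 + 4/3600 = 54 + 0.783333 + 0.001111 = 54.784444
  hemisphere S, so the sign is −
  Longitude: 27′ + 35.88″ = 27.59800′; 61 + 27.59800/60 = 61.459967
  E ⇒ keep positive
Point 5:
  Latitude: 34 + 54/60 + 36.9/3600 = 34.910250
  hemisphere S, so the sign is −
  λ: 178 + 42/60 + 19.18/3600 = 178.705328
  E → positive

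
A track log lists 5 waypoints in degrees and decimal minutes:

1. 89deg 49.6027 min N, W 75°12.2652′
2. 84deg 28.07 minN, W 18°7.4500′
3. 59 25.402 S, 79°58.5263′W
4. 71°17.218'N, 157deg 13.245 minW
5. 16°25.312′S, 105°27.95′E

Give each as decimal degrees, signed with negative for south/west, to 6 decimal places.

Point 1:
  Latitude: 89 + 49.6027/60 = 89.8267117
  N → positive
  λ: 75 + 12.2652/60 = 75.2044200
  W → negative
Point 2:
  φ: 84 + 28.07/60 = 84.4678333
  N → positive
  Longitude: 18 + 7.45/60 = 18.1241667
  W ⇒ negate
Point 3:
  Lat: 59 + 25.402/60 = 59.4233667
  hemisphere S, so the sign is −
  Lon: 79 + 58.5263/60 = 79.9754383
  hemisphere W, so the sign is −
Point 4:
  Lat: 17.218′ = 0.286967°; total 71.2869667
  N → positive
  Lon: 13.245′ = 0.220750°; total 157.2207500
  hemisphere W, so the sign is −
Point 5:
  Lat: 16 + 25.312/60 = 16.4218667
  hemisphere S, so the sign is −
  λ: 105 + 27.95/60 = 105.4658333
  E ⇒ keep positive

1. 89.826712, -75.204420
2. 84.467833, -18.124167
3. -59.423367, -79.975438
4. 71.286967, -157.220750
5. -16.421867, 105.465833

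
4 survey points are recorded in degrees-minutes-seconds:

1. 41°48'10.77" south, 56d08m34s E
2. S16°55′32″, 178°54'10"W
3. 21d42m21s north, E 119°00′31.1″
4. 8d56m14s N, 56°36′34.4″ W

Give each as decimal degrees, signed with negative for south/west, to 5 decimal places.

Point 1:
  φ: 41 + 48/60 + 10.77/3600 = 41.802992
  hemisphere S, so the sign is −
  Lon: 8′ + 34″ = 8.56667′; 56 + 8.56667/60 = 56.142778
  E ⇒ keep positive
Point 2:
  φ: 16 + 55/60 + 32/3600 = 16.925556
  S ⇒ negate
  Longitude: 178° + 54/60 + 10/3600 = 178 + 0.900000 + 0.002778 = 178.902778
  hemisphere W, so the sign is −
Point 3:
  Latitude: 21° + 42/60 + 21/3600 = 21 + 0.700000 + 0.005833 = 21.705833
  N → positive
  Lon: 119 + 0/60 + 31.1/3600 = 119.008639
  E → positive
Point 4:
  φ: 56′ + 14″ = 56.23333′; 8 + 56.23333/60 = 8.937222
  N ⇒ keep positive
  λ: 56° + 36/60 + 34.4/3600 = 56 + 0.600000 + 0.009556 = 56.609556
  hemisphere W, so the sign is −

1. -41.80299, 56.14278
2. -16.92556, -178.90278
3. 21.70583, 119.00864
4. 8.93722, -56.60956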